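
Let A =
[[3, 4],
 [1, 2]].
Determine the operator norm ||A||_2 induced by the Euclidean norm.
||A||_2 = sqrt((30 + sqrt(884))/2) ≈ 5.465 (= sqrt(largest eigenvalue of A^T A))

||A||_2 = sigma_max(A) = sqrt(lambda_max(A^T A)). Form the symmetric matrix M = A^T A =
[[10, 14],
 [14, 20]].
Its characteristic polynomial (trace, determinant of M give the coefficients) is
  p(λ) = det(λ I - M) = λ^2 - 30λ + 4.
For λ^2 - 30λ + 4 the discriminant is 884. It is nonnegative but not a perfect square, so the roots are real and irrational: λ = (30 ± sqrt(884))/2 ≈ 29.8661, 0.1339.
So the eigenvalues of A^T A are ≈ 0.1339, 29.8661 (all ≥ 0, as they must be for A^T A). The largest is λ_max = (30 + sqrt(884))/2 ≈ 29.8661, hence ||A||_2 = sqrt(λ_max) = sqrt((30 + sqrt(884))/2) ≈ 5.465.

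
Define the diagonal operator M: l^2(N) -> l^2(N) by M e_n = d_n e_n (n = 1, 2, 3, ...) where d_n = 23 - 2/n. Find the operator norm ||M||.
||M|| = 23

For a diagonal operator on l^2 with entries d_n, ||M|| = sup_n |d_n|. Here d_1 = 21, d_2 = 22, ..., and d_n = 23 - 2/n increases monotonically toward 23. All terms lie in [21, 23), so |d_n| = d_n and the supremum is the limit 23, which is not attained by any individual d_n. Hence ||M|| = 23.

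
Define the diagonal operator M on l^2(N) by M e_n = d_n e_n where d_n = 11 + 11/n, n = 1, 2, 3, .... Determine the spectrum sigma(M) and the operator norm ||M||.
sigma(M) = {11 + 11/n : n ≥ 1} ∪ {11}; ||M|| = 22

A bounded diagonal operator on l^2 with diagonal entries d_n has spectrum equal to the closure of {d_n : n ≥ 1}: every d_n is an eigenvalue (with eigenvector e_n), so {d_n} ⊂ sigma(M); the spectrum is closed, so its closure is too; and for lambda not in the closure, (M - lambda I) has bounded inverse (the diagonal entries 1/(d_n - lambda) are bounded). For our sequence d_n = 11 + 11/n, n = 1, 2, 3, ...:
  - {d_n} = {11 + 11/n : n ≥ 1}; the only limit point is 11
  - closure = {11 + 11/n : n ≥ 1} ∪ {11}
For the norm: a diagonal operator has ||M|| = sup_n |d_n|. Here d_n = 11 + 11/n is positive and decreasing, so sup_n |d_n| = d_1 = 11 + 11 = 22. So ||M|| = 22.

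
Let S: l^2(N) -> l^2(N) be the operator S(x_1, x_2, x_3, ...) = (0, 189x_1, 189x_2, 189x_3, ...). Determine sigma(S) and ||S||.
sigma(S) = closed disk {z in C : |z| ≤ 189}; ||S|| = 189

Note S = 189·U where U is the unit right shift (U x)_k = x_{k-1} (with x_0 := 0); so ||S|| = 189||U|| and sigma(S) = 189·sigma(U). ||S x||^2 = sum_{k≥1} |189x_k|^2 = 35721||x||^2, so ||S|| = 189 and sigma(S) ⊂ {|z| ≤ 189}. For any |lambda| < 189, the equation (S - lambda I) x = 0 forces x_1 = 0, then 189x_k = lambda x_{k+1} ⇒ x = 0, so S has no eigenvalues. But (S - lambda I) is not surjective for |lambda| < 189: solving (S - lambda I) x = e_1 would require x_n proportional to (lambda/189)^(-n), which is not in l^2. So every |lambda| < 189 lies in the residual spectrum. The boundary |lambda| = 189 is in the approximate point spectrum (the spectrum is closed). Hence sigma(S) is the closed disk of radius 189.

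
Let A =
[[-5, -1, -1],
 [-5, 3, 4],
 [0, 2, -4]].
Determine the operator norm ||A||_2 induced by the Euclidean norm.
||A||_2 ≈ 7.8339 (= sqrt(largest eigenvalue of A^T A))

||A||_2 = sigma_max(A) = sqrt(lambda_max(A^T A)). Form the symmetric matrix M = A^T A =
[[50, -10, -15],
 [-10, 14, 5],
 [-15, 5, 33]].
Its characteristic polynomial (trace, sum of principal 2x2 minors, determinant of M give the coefficients) is
  p(λ) = det(λ I - M) = λ^3 - 97λ^2 + 2462λ - 16900.
No integer candidate from the rational root theorem (±divisors of 16900) is a root, so the roots are irrational. The cubic discriminant is Δ = 578080084 > 0, so there are three distinct real roots. p(11) = -224 and p(12) = 404 have opposite signs, so a root lies in (11, 12); Newton's method refines it to λ ≈ 11.3345. p(24) = 140 and p(25) = -350 have opposite signs, so a root lies in (24, 25); Newton's method refines it to λ ≈ 24.2958. p(61) = -674 and p(62) = 1204 have opposite signs, so a root lies in (61, 62); Newton's method refines it to λ ≈ 61.3697. Check (Vieta): the three roots sum to 97, matching tr M = 97.
So the eigenvalues of A^T A are ≈ 11.3345, 24.2958, 61.3697 (all ≥ 0, as they must be for A^T A). The largest is λ_max ≈ 61.3697, hence ||A||_2 = sqrt(λ_max) ≈ 7.8339.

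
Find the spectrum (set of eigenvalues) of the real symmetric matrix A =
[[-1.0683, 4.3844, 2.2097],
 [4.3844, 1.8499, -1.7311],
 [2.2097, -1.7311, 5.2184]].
sigma(A) ≈ {-5, 5, 6}

A is real symmetric, so its spectrum consists of real eigenvalues. Expanding the characteristic polynomial of the displayed matrix gives
  det(λ I - A) = p(λ) = λ^3 + (-6)λ^2 + (-25)λ + (150).
Solving p(λ) = 0 yields eigenvalues ≈ -5, 5, 6. (A is shown rounded to 4 decimals, so these recover the underlying integer eigenvalues to within that precision.)
Verification: the trace of A = 6 equals the sum of eigenvalues 6, and det(A) ≈ -149.9997 matches the eigenvalue product -150.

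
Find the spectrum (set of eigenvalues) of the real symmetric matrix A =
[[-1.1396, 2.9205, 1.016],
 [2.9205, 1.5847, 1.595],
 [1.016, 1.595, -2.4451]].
sigma(A) ≈ {-3, 4} (-3 with multiplicity 2)

A is real symmetric, so its spectrum consists of real eigenvalues. Expanding the characteristic polynomial of the displayed matrix gives
  det(λ I - A) = p(λ) = λ^3 + (2)λ^2 + (-15)λ + (-36).
Solving p(λ) = 0 yields eigenvalues ≈ -3, -3, 4. (A is shown rounded to 4 decimals, so these recover the underlying integer eigenvalues to within that precision.)
Verification: the trace of A = -2 equals the sum of eigenvalues -2, and det(A) ≈ 35.9995 matches the eigenvalue product 36.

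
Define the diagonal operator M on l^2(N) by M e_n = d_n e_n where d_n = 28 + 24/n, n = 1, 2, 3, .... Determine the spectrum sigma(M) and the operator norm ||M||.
sigma(M) = {28 + 24/n : n ≥ 1} ∪ {28}; ||M|| = 52

A bounded diagonal operator on l^2 with diagonal entries d_n has spectrum equal to the closure of {d_n : n ≥ 1}: every d_n is an eigenvalue (with eigenvector e_n), so {d_n} ⊂ sigma(M); the spectrum is closed, so its closure is too; and for lambda not in the closure, (M - lambda I) has bounded inverse (the diagonal entries 1/(d_n - lambda) are bounded). For our sequence d_n = 28 + 24/n, n = 1, 2, 3, ...:
  - {d_n} = {28 + 24/n : n ≥ 1}; the only limit point is 28
  - closure = {28 + 24/n : n ≥ 1} ∪ {28}
For the norm: a diagonal operator has ||M|| = sup_n |d_n|. Here d_n = 28 + 24/n is positive and decreasing, so sup_n |d_n| = d_1 = 28 + 24 = 52. So ||M|| = 52.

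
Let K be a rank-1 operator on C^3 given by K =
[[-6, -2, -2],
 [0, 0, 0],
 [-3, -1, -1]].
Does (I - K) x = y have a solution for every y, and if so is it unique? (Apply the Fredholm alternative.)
(I - K) is invertible (det(I - K) = 8 ≠ 0), so for every y in C^3 the equation (I - K) x = y has a unique solution.

K has rank 1, so it is an outer product K = u v^T: every row of K is a multiple of one row vector. Reading off the entries, u = (2, 0, 1) and v = (-3, -1, -1) (row i of K equals u_i·v^T). A rank-one matrix u v^T satisfies K u = u (v·u) and kills the (2)-dimensional subspace v^⊥, so its characteristic polynomial is lambda^2 (lambda - v·u) with v·u = tr K = -7. Hence the eigenvalues of I - K are 1 (multiplicity 2) and 1 - (-7) = 8, so det(I - K) = 8. (Direct check: I - K =
[[7, 2, 2],
 [0, 1, 0],
 [3, 1, 2]]
has determinant 8.) The finite-dimensional Fredholm alternative says: either (I - K) is invertible, or ker(I - K) ≠ {0} and then range(I - K) = ker((I - K)^*)^⊥, with dim ker(I - K) = dim ker((I - K)^*). Since det(I - K) ≠ 0, 1 is not an eigenvalue of K and ker(I - K) = {0}, so we are in the first case: for every y there is a unique x = (I - K)^(-1) y. Explicitly, by the Sherman–Morrison formula, (I - u v^T)^(-1) = I + u v^T/(1 - v·u), i.e. (I - K)^(-1) = I + K/(8).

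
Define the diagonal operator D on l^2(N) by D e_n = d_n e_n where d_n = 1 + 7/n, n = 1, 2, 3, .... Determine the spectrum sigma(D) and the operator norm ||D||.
sigma(D) = {1 + 7/n : n ≥ 1} ∪ {1}; ||D|| = 8

A bounded diagonal operator on l^2 with diagonal entries d_n has spectrum equal to the closure of {d_n : n ≥ 1}: every d_n is an eigenvalue (with eigenvector e_n), so {d_n} ⊂ sigma(D); the spectrum is closed, so its closure is too; and for lambda not in the closure, (D - lambda I) has bounded inverse (the diagonal entries 1/(d_n - lambda) are bounded). For our sequence d_n = 1 + 7/n, n = 1, 2, 3, ...:
  - {d_n} = {1 + 7/n : n ≥ 1}; the only limit point is 1
  - closure = {1 + 7/n : n ≥ 1} ∪ {1}
For the norm: a diagonal operator has ||D|| = sup_n |d_n|. Here d_n = 1 + 7/n is positive and decreasing, so sup_n |d_n| = d_1 = 1 + 7 = 8. So ||D|| = 8.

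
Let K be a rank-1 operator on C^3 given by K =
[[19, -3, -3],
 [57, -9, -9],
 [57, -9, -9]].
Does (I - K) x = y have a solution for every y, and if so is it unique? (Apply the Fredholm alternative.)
(I - K) is singular (det(I - K) = 0, i.e. 1 ∈ sigma(K)). (I - K) x = y is solvable iff y ⊥ ker((I - K)^*) = span{(19, -3, -3)}, i.e. iff 19y_1 - 3y_2 - 3y_3 = 0. When solvable, the solutions are x = y + c·(1, 3, 3), c arbitrary (ker(I - K) = span{(1, 3, 3)}, dimension 1).

K has rank 1, so it is an outer product K = u v^T: every row of K is a multiple of one row vector. Reading off the entries, u = (1, 3, 3) and v = (19, -3, -3) (row i of K equals u_i·v^T). A rank-one matrix u v^T satisfies K u = u (v·u) and kills the (2)-dimensional subspace v^⊥, so its characteristic polynomial is lambda^2 (lambda - v·u) with v·u = tr K = 1. Hence the eigenvalues of I - K are 1 (multiplicity 2) and 1 - (1) = 0, so det(I - K) = 0. (Direct check: I - K =
[[-18, 3, 3],
 [-57, 10, 9],
 [-57, 9, 10]]
has determinant 0.) So 1 is an eigenvalue of K and (I - K) is not invertible. The finite-dimensional Fredholm alternative says: either (I - K) is invertible, or ker(I - K) ≠ {0} and then range(I - K) = ker((I - K)^*)^⊥, with dim ker(I - K) = dim ker((I - K)^*). We are in the second case, so we need both kernels. Kernel of I - K: (I - K) u = u - u (v·u) = u - u = 0, so ker(I - K) = span{u} = span{(1, 3, 3)} (it is exactly 1-dimensional because rank(I - K) = 2). Kernel of the adjoint: K is real, so (I - K)^* = I - K^T = I - v u^T, and (I - v u^T) v = v - v (u·v) = 0; hence ker((I - K)^*) = span{v} = span{(19, -3, -3)}. Therefore (I - K) x = y is solvable iff <y, v> = 0, i.e. iff 19y_1 - 3y_2 - 3y_3 = 0. When this holds, K y = u (v·y) = 0, so (I - K) y = y and x = y is a particular solution; the full solution set is the line x = y + c·u = y + c·(1, 3, 3), c ∈ C.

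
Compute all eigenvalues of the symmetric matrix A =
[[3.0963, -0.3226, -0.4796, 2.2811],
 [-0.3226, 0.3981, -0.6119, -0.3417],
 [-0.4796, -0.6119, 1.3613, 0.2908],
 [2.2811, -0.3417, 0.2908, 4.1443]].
sigma(A) ≈ {0, 1, 2, 6}

A is real symmetric, so its spectrum consists of real eigenvalues. Expanding the characteristic polynomial of the displayed matrix gives
  det(λ I - A) = p(λ) = λ^4 + (-9)λ^3 + (20)λ^2 + (-12)λ + (0).
Solving p(λ) = 0 yields eigenvalues ≈ 0, 1, 2, 6. (A is shown rounded to 4 decimals, so these recover the underlying integer eigenvalues to within that precision.)
Verification: the trace of A = 9 equals the sum of eigenvalues 9, and det(A) ≈ 0.0000 matches the eigenvalue product 0.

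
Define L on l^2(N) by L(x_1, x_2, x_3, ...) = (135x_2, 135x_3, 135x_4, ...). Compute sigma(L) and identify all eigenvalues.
sigma(L) = closed disk {z in C : |z| ≤ 135}; sigma_p(L) = open disk {z in C : |z| < 135}

Note L = 135·V where V is the unit left shift (V x)_k = x_{k+1}; so sigma(L) = 135·sigma(V) and ||L|| = 135||V||. ||L x||^2 = 18225sum_{k≥2} |x_k|^2 ≤ 18225||x||^2, with equality on {x : x_1 = 0}, so ||L|| = 135. For any lambda with |lambda| < 135, set r = lambda/135 (|r| < 1); the vector x = (1, r, r^2, ...) is in l^2 and satisfies L x = 135(r, r^2, ...) = lambda x, so lambda is an eigenvalue. On the boundary |lambda| = 135 the geometric series diverges, so no l^2 eigenvector exists, but these lambda lie in the approximate point spectrum. Hence sigma(L) is the closed disk of radius 135 and sigma_p(L) is the open disk.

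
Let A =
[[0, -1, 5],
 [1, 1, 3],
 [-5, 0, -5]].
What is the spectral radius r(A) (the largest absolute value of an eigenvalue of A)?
r(A) ≈ 5.2595

The eigenvalues of A are the roots of its characteristic polynomial. With M = A (coefficients from the trace, the sum of principal 2x2 minors, and det A):
  p(λ) = det(λ I - M) = λ^3 + 4λ^2 + 21λ - 35.
No integer candidate from the rational root theorem (±divisors of 35) is a root, so the roots are irrational. The cubic discriminant is Δ = -107023 < 0, so there is one real root and a complex-conjugate pair. p(1) = -9 and p(2) = 31 have opposite signs, so a root lies in (1, 2); Newton's method refines it to λ ≈ 1.2653. Dividing out (λ - (1.2653)) leaves approximately λ^2 + 5.2653λ + 27.662. For λ^2 + 5.2653λ + 27.662 the discriminant is -82.9249. It is negative, so the remaining roots are the complex-conjugate pair λ ≈ -2.6326 ± 4.5532i. Their product equals the constant term, so |λ|^2 ≈ 27.662 and |λ| ≈ 5.2595.
Thus the eigenvalues (to 4 decimals) are 1.2653 (modulus 1.2653); -2.6326 ± 4.5532i (modulus 5.2595). The spectral radius is the largest modulus: r(A) ≈ 5.2595. (Cross-check: r(A) ≤ ||A||_2 ≈ 8.6615; equality holds whenever A is normal, though it can also hold for some non-normal A.)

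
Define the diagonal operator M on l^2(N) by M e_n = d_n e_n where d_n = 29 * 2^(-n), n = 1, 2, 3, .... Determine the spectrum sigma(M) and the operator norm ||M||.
sigma(M) = {29 * 2^(-n) : n ≥ 1} ∪ {0}; ||M|| = 29/2

A bounded diagonal operator on l^2 with diagonal entries d_n has spectrum equal to the closure of {d_n : n ≥ 1}: every d_n is an eigenvalue (with eigenvector e_n), so {d_n} ⊂ sigma(M); the spectrum is closed, so its closure is too; and for lambda not in the closure, (M - lambda I) has bounded inverse (the diagonal entries 1/(d_n - lambda) are bounded). For our sequence d_n = 29 * 2^(-n), n = 1, 2, 3, ...:
  - {d_n} = {29 * 2^(-n) : n ≥ 1}; the only limit point is 0
  - closure = {29 * 2^(-n) : n ≥ 1} ∪ {0}
For the norm: a diagonal operator has ||M|| = sup_n |d_n|. Here d_n = 29 * 2^(-n) is positive and decreasing, so sup_n |d_n| = d_1 = 29/2. So ||M|| = 29/2.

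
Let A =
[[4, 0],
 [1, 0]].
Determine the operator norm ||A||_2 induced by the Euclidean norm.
||A||_2 = sqrt(17) ≈ 4.1231 (= sqrt(largest eigenvalue of A^T A))

||A||_2 = sigma_max(A) = sqrt(lambda_max(A^T A)). Form the symmetric matrix M = A^T A =
[[17, 0],
 [0, 0]].
Its characteristic polynomial (trace, determinant of M give the coefficients) is
  p(λ) = det(λ I - M) = λ^2 - 17λ.
For λ^2 - 17λ the discriminant is 289. It is a perfect square (17^2), so the roots are rational: λ = (17 ± 17)/2 = 17, 0.
So the eigenvalues of A^T A are ≈ 0, 17 (all ≥ 0, as they must be for A^T A). The largest is λ_max = 17, hence ||A||_2 = sqrt(λ_max) = sqrt(17) ≈ 4.1231.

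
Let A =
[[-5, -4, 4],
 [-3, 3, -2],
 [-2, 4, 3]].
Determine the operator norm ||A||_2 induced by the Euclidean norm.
||A||_2 ≈ 7.644 (= sqrt(largest eigenvalue of A^T A))

||A||_2 = sigma_max(A) = sqrt(lambda_max(A^T A)). Form the symmetric matrix M = A^T A =
[[38, 3, -20],
 [3, 41, -10],
 [-20, -10, 29]].
Its characteristic polynomial (trace, sum of principal 2x2 minors, determinant of M give the coefficients) is
  p(λ) = det(λ I - M) = λ^3 - 108λ^2 + 3340λ - 25921.
No integer candidate from the rational root theorem (±divisors of 25921) is a root, so the roots are irrational. The cubic discriminant is Δ = 630887045 > 0, so there are three distinct real roots. p(11) = -918 and p(12) = 335 have opposite signs, so a root lies in (11, 12); Newton's method refines it to λ ≈ 11.7209. p(37) = 460 and p(38) = -81 have opposite signs, so a root lies in (37, 38); Newton's method refines it to λ ≈ 37.8491. p(58) = -401 and p(59) = 570 have opposite signs, so a root lies in (58, 59); Newton's method refines it to λ ≈ 58.43. Check (Vieta): the three roots sum to 108, matching tr M = 108.
So the eigenvalues of A^T A are ≈ 11.7209, 37.8491, 58.43 (all ≥ 0, as they must be for A^T A). The largest is λ_max ≈ 58.43, hence ||A||_2 = sqrt(λ_max) ≈ 7.644.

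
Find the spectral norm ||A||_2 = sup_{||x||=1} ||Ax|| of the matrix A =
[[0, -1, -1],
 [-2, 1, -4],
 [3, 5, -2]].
||A||_2 ≈ 6.3716 (= sqrt(largest eigenvalue of A^T A))

||A||_2 = sigma_max(A) = sqrt(lambda_max(A^T A)). Form the symmetric matrix M = A^T A =
[[13, 13, 2],
 [13, 27, -13],
 [2, -13, 21]].
Its characteristic polynomial (trace, sum of principal 2x2 minors, determinant of M give the coefficients) is
  p(λ) = det(λ I - M) = λ^3 - 61λ^2 + 849λ - 841.
No integer candidate from the rational root theorem (±divisors of 841) is a root, so the roots are irrational. The cubic discriminant is Δ = 235581536 > 0, so there are three distinct real roots. p(1) = -52 and p(2) = 621 have opposite signs, so a root lies in (1, 2); Newton's method refines it to λ ≈ 1.0716. p(19) = 128 and p(20) = -261 have opposite signs, so a root lies in (19, 20); Newton's method refines it to λ ≈ 19.3306. p(40) = -481 and p(41) = 348 have opposite signs, so a root lies in (40, 41); Newton's method refines it to λ ≈ 40.5978. Check (Vieta): the three roots sum to 61, matching tr M = 61.
So the eigenvalues of A^T A are ≈ 1.0716, 19.3306, 40.5978 (all ≥ 0, as they must be for A^T A). The largest is λ_max ≈ 40.5978, hence ||A||_2 = sqrt(λ_max) ≈ 6.3716.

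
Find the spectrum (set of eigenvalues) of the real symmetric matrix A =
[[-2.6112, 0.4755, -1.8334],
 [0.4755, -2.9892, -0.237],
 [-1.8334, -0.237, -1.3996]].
sigma(A) ≈ {-4, -3, 0}

A is real symmetric, so its spectrum consists of real eigenvalues. Expanding the characteristic polynomial of the displayed matrix gives
  det(λ I - A) = p(λ) = λ^3 + (7)λ^2 + (12)λ + (0).
Solving p(λ) = 0 yields eigenvalues ≈ -4, -3, 0. (A is shown rounded to 4 decimals, so these recover the underlying integer eigenvalues to within that precision.)
Verification: the trace of A = -7 equals the sum of eigenvalues -7, and det(A) ≈ -0.0003 matches the eigenvalue product 0.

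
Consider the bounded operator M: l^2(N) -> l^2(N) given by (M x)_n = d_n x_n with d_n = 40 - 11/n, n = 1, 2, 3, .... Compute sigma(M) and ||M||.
sigma(M) = {40 - 11/n : n ≥ 1} ∪ {40}; ||M|| = 40

A bounded diagonal operator on l^2 with diagonal entries d_n has spectrum equal to the closure of {d_n : n ≥ 1}: every d_n is an eigenvalue (with eigenvector e_n), so {d_n} ⊂ sigma(M); the spectrum is closed, so its closure is too; and for lambda not in the closure, (M - lambda I) has bounded inverse (the diagonal entries 1/(d_n - lambda) are bounded). For our sequence d_n = 40 - 11/n, n = 1, 2, 3, ...:
  - {d_n} = {40 - 11/n : n ≥ 1}; the only limit point is 40
  - closure = {40 - 11/n : n ≥ 1} ∪ {40}
For the norm: a diagonal operator has ||M|| = sup_n |d_n|. Here d_n = 40 - 11/n increases monotonically from d_1 = 29 toward 40, with all terms in [29, 40); so sup_n |d_n| = 40 (the supremum is the limit, not attained). So ||M|| = 40.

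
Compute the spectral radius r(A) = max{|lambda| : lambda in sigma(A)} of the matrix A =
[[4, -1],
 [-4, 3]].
r(A) = (7 + sqrt(17))/2 ≈ 5.5616

The eigenvalues of A are the roots of its characteristic polynomial. With M = A (coefficients from the trace and determinant):
  p(λ) = det(λ I - M) = λ^2 - 7λ + 8.
For λ^2 - 7λ + 8 the discriminant is 17. It is nonnegative but not a perfect square, so the roots are real and irrational: λ = (7 ± sqrt(17))/2 ≈ 5.5616, 1.4384.
Thus the eigenvalues (to 4 decimals) are 5.5616 (modulus 5.5616); 1.4384 (modulus 1.4384). The spectral radius is the largest modulus: r(A) = (7 + sqrt(17))/2 ≈ 5.5616. (Cross-check: r(A) ≤ ||A||_2 ≈ 6.3574; equality holds whenever A is normal, though it can also hold for some non-normal A.)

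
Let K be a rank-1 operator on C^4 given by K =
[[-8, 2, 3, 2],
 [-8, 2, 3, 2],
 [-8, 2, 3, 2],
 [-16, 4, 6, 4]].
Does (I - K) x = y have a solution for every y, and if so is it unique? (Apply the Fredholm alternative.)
(I - K) is singular (det(I - K) = 0, i.e. 1 ∈ sigma(K)). (I - K) x = y is solvable iff y ⊥ ker((I - K)^*) = span{(-8, 2, 3, 2)}, i.e. iff -8y_1 + 2y_2 + 3y_3 + 2y_4 = 0. When solvable, the solutions are x = y + c·(1, 1, 1, 2), c arbitrary (ker(I - K) = span{(1, 1, 1, 2)}, dimension 1).

K has rank 1, so it is an outer product K = u v^T: every row of K is a multiple of one row vector. Reading off the entries, u = (1, 1, 1, 2) and v = (-8, 2, 3, 2) (row i of K equals u_i·v^T). A rank-one matrix u v^T satisfies K u = u (v·u) and kills the (3)-dimensional subspace v^⊥, so its characteristic polynomial is lambda^3 (lambda - v·u) with v·u = tr K = 1. Hence the eigenvalues of I - K are 1 (multiplicity 3) and 1 - (1) = 0, so det(I - K) = 0. (Direct check: I - K =
[[9, -2, -3, -2],
 [8, -1, -3, -2],
 [8, -2, -2, -2],
 [16, -4, -6, -3]]
has determinant 0.) So 1 is an eigenvalue of K and (I - K) is not invertible. The finite-dimensional Fredholm alternative says: either (I - K) is invertible, or ker(I - K) ≠ {0} and then range(I - K) = ker((I - K)^*)^⊥, with dim ker(I - K) = dim ker((I - K)^*). We are in the second case, so we need both kernels. Kernel of I - K: (I - K) u = u - u (v·u) = u - u = 0, so ker(I - K) = span{u} = span{(1, 1, 1, 2)} (it is exactly 1-dimensional because rank(I - K) = 3). Kernel of the adjoint: K is real, so (I - K)^* = I - K^T = I - v u^T, and (I - v u^T) v = v - v (u·v) = 0; hence ker((I - K)^*) = span{v} = span{(-8, 2, 3, 2)}. Therefore (I - K) x = y is solvable iff <y, v> = 0, i.e. iff -8y_1 + 2y_2 + 3y_3 + 2y_4 = 0. When this holds, K y = u (v·y) = 0, so (I - K) y = y and x = y is a particular solution; the full solution set is the line x = y + c·u = y + c·(1, 1, 1, 2), c ∈ C.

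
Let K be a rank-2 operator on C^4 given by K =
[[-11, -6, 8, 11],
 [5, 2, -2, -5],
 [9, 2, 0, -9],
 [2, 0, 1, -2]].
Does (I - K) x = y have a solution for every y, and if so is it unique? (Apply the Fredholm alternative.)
(I - K) is invertible (det(I - K) = -43 ≠ 0), so for every y in C^4 the equation (I - K) x = y has a unique solution.

K has rank 2 and factors as K = U V^T = u1 v1^T + u2 v2^T with u1 = (-3, 1, 1, 0), v1 = (3, 2, -3, -3), u2 = (1, -1, -3, -1), v2 = (-2, 0, -1, 2) (multiplying out reproduces the displayed K). The nonzero eigenvalues of U V^T coincide with those of the 2 x 2 matrix G = V^T U = [[v1·u1, v1·u2], [v2·u1, v2·u2]] = [[-10, 13], [5, -1]], and by the Sylvester determinant identity det(I_4 - U V^T) = det(I_2 - V^T U) = det([[11, -13], [-5, 2]]) = (11)(2) - (-13)(-5) = -43. (Direct check: I - K =
[[12, 6, -8, -11],
 [-5, -1, 2, 5],
 [-9, -2, 1, 9],
 [-2, 0, -1, 3]]
has determinant -43.) The finite-dimensional Fredholm alternative says: either (I - K) is invertible, or ker(I - K) ≠ {0} and then range(I - K) = ker((I - K)^*)^⊥, with dim ker(I - K) = dim ker((I - K)^*). Since det(I - K) ≠ 0, 1 is not an eigenvalue of K and ker(I - K) = {0}, so we are in the first case: for every y there is a unique x = (I - K)^(-1) y. (Explicitly, by the Woodbury identity, (I - U V^T)^(-1) = I + U (I_2 - G)^(-1) V^T.)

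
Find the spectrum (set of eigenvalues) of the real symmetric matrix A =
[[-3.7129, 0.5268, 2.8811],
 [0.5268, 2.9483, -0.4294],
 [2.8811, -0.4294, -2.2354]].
sigma(A) ≈ {-6, 0, 3}

A is real symmetric, so its spectrum consists of real eigenvalues. Expanding the characteristic polynomial of the displayed matrix gives
  det(λ I - A) = p(λ) = λ^3 + (3)λ^2 + (-18)λ + (0.0012).
Solving p(λ) = 0 yields eigenvalues ≈ -6, 0, 3. (A is shown rounded to 4 decimals, so these recover the underlying integer eigenvalues to within that precision.)
Verification: the trace of A = -3 equals the sum of eigenvalues -3, and det(A) ≈ -0.0012 matches the eigenvalue product 0.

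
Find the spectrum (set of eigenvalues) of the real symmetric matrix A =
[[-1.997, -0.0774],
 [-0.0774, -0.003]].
sigma(A) ≈ {-2, 0}

A is real symmetric, so its spectrum consists of real eigenvalues. Expanding the characteristic polynomial of the displayed matrix gives
  det(λ I - A) = p(λ) = λ^2 + (2)λ + (0).
Solving p(λ) = 0 yields eigenvalues ≈ -2, 0. (A is shown rounded to 4 decimals, so these recover the underlying integer eigenvalues to within that precision.)
Verification: the trace of A = -2 equals the sum of eigenvalues -2, and det(A) ≈ 0.0000 matches the eigenvalue product 0.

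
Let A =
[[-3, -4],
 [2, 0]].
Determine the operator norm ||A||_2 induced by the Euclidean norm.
||A||_2 = sqrt((29 + sqrt(585))/2) ≈ 5.1569 (= sqrt(largest eigenvalue of A^T A))

||A||_2 = sigma_max(A) = sqrt(lambda_max(A^T A)). Form the symmetric matrix M = A^T A =
[[13, 12],
 [12, 16]].
Its characteristic polynomial (trace, determinant of M give the coefficients) is
  p(λ) = det(λ I - M) = λ^2 - 29λ + 64.
For λ^2 - 29λ + 64 the discriminant is 585. It is nonnegative but not a perfect square, so the roots are real and irrational: λ = (29 ± sqrt(585))/2 ≈ 26.5934, 2.4066.
So the eigenvalues of A^T A are ≈ 2.4066, 26.5934 (all ≥ 0, as they must be for A^T A). The largest is λ_max = (29 + sqrt(585))/2 ≈ 26.5934, hence ||A||_2 = sqrt(λ_max) = sqrt((29 + sqrt(585))/2) ≈ 5.1569.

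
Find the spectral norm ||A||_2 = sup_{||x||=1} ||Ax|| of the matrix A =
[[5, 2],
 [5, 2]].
||A||_2 = sqrt(58) ≈ 7.6158 (= sqrt(largest eigenvalue of A^T A))

||A||_2 = sigma_max(A) = sqrt(lambda_max(A^T A)). Form the symmetric matrix M = A^T A =
[[50, 20],
 [20, 8]].
Its characteristic polynomial (trace, determinant of M give the coefficients) is
  p(λ) = det(λ I - M) = λ^2 - 58λ.
For λ^2 - 58λ the discriminant is 3364. It is a perfect square (58^2), so the roots are rational: λ = (58 ± 58)/2 = 58, 0.
So the eigenvalues of A^T A are ≈ 0, 58 (all ≥ 0, as they must be for A^T A). The largest is λ_max = 58, hence ||A||_2 = sqrt(λ_max) = sqrt(58) ≈ 7.6158.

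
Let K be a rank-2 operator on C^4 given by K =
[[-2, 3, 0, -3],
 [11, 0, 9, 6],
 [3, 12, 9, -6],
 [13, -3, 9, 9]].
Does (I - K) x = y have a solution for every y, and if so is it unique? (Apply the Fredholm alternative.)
(I - K) is singular (det(I - K) = 0, i.e. 1 ∈ sigma(K)). (I - K) x = y is solvable iff y ⊥ ker((I - K)^*) = span{(-2, 3, 0, -3)}, i.e. iff -2y_1 + 3y_2 - 3y_4 = 0. When solvable, x is determined up to adding multiples of (14, -41, 15, -55) (ker(I - K) = span{(14, -41, 15, -55)}, dimension 1).

K has rank 2 and factors as K = U V^T = u1 v1^T + u2 v2^T with u1 = (-1, 1, -3, 2), v1 = (2, -3, 0, 3), u2 = (0, -3, -3, -3), v2 = (-3, -1, -3, -1) (multiplying out reproduces the displayed K). The nonzero eigenvalues of U V^T coincide with those of the 2 x 2 matrix G = V^T U = [[v1·u1, v1·u2], [v2·u1, v2·u2]] = [[1, 0], [9, 15]], and by the Sylvester determinant identity det(I_4 - U V^T) = det(I_2 - V^T U) = det([[0, 0], [-9, -14]]) = (0)(-14) - (0)(-9) = 0. (Direct check: I - K =
[[3, -3, 0, 3],
 [-11, 1, -9, -6],
 [-3, -12, -8, 6],
 [-13, 3, -9, -8]]
has determinant 0.) So 1 is an eigenvalue of K and (I - K) is not invertible. The finite-dimensional Fredholm alternative says: either (I - K) is invertible, or ker(I - K) ≠ {0} and then range(I - K) = ker((I - K)^*)^⊥, with dim ker(I - K) = dim ker((I - K)^*). We are in the second case, so we compute both kernels via the 2 x 2 reduction. If (I - U V^T) x = 0 then x = U (V^T x) lies in the column space of U; writing x = U b gives U (I_2 - G) b = 0, and since u1, u2 are independent, (I_2 - G) b = 0. With I_2 - G = [[0, 0], [-9, -14]] (singular, as its determinant is 0) a null vector is b = (-14, 9), so ker(I - K) = span{-14·u1 + (9)·u2} = span{(14, -41, 15, -55)}. For the adjoint, (I - K)^* = I - K^T = I - V U^T, and the same argument gives ker((I - K)^*) = {V a : (I_2 - G)^T a = 0}; (I_2 - G)^T = [[0, -9], [0, -14]] has null vector a = (-1, 0), so ker((I - K)^*) = span{-1·v1 + (0)·v2} = span{(-2, 3, 0, -3)}. (Both kernels are 1-dimensional, matching rank(I - K) = 3.) Therefore (I - K) x = y is solvable iff <y, (-2, 3, 0, -3)> = 0, i.e. iff -2y_1 + 3y_2 - 3y_4 = 0; when solvable the solution set is the line x_p + c·(14, -41, 15, -55), c ∈ C.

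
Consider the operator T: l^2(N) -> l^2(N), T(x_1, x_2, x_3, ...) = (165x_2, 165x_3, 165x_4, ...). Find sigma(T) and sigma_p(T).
sigma(T) = closed disk {z in C : |z| ≤ 165}; sigma_p(T) = open disk {z in C : |z| < 165}

Note T = 165·V where V is the unit left shift (V x)_k = x_{k+1}; so sigma(T) = 165·sigma(V) and ||T|| = 165||V||. ||T x||^2 = 27225sum_{k≥2} |x_k|^2 ≤ 27225||x||^2, with equality on {x : x_1 = 0}, so ||T|| = 165. For any lambda with |lambda| < 165, set r = lambda/165 (|r| < 1); the vector x = (1, r, r^2, ...) is in l^2 and satisfies T x = 165(r, r^2, ...) = lambda x, so lambda is an eigenvalue. On the boundary |lambda| = 165 the geometric series diverges, so no l^2 eigenvector exists, but these lambda lie in the approximate point spectrum. Hence sigma(T) is the closed disk of radius 165 and sigma_p(T) is the open disk.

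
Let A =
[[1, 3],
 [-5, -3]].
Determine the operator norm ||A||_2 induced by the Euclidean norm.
||A||_2 = sqrt((44 + sqrt(1360))/2) ≈ 6.3592 (= sqrt(largest eigenvalue of A^T A))

||A||_2 = sigma_max(A) = sqrt(lambda_max(A^T A)). Form the symmetric matrix M = A^T A =
[[26, 18],
 [18, 18]].
Its characteristic polynomial (trace, determinant of M give the coefficients) is
  p(λ) = det(λ I - M) = λ^2 - 44λ + 144.
For λ^2 - 44λ + 144 the discriminant is 1360. It is nonnegative but not a perfect square, so the roots are real and irrational: λ = (44 ± sqrt(1360))/2 ≈ 40.4391, 3.5609.
So the eigenvalues of A^T A are ≈ 3.5609, 40.4391 (all ≥ 0, as they must be for A^T A). The largest is λ_max = (44 + sqrt(1360))/2 ≈ 40.4391, hence ||A||_2 = sqrt(λ_max) = sqrt((44 + sqrt(1360))/2) ≈ 6.3592.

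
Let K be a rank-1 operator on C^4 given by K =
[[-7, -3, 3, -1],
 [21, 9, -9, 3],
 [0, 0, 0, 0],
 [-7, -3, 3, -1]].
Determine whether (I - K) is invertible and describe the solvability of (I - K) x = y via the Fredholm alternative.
(I - K) is singular (det(I - K) = 0, i.e. 1 ∈ sigma(K)). (I - K) x = y is solvable iff y ⊥ ker((I - K)^*) = span{(-7, -3, 3, -1)}, i.e. iff -7y_1 - 3y_2 + 3y_3 - y_4 = 0. When solvable, the solutions are x = y + c·(1, -3, 0, 1), c arbitrary (ker(I - K) = span{(1, -3, 0, 1)}, dimension 1).

K has rank 1, so it is an outer product K = u v^T: every row of K is a multiple of one row vector. Reading off the entries, u = (1, -3, 0, 1) and v = (-7, -3, 3, -1) (row i of K equals u_i·v^T). A rank-one matrix u v^T satisfies K u = u (v·u) and kills the (3)-dimensional subspace v^⊥, so its characteristic polynomial is lambda^3 (lambda - v·u) with v·u = tr K = 1. Hence the eigenvalues of I - K are 1 (multiplicity 3) and 1 - (1) = 0, so det(I - K) = 0. (Direct check: I - K =
[[8, 3, -3, 1],
 [-21, -8, 9, -3],
 [0, 0, 1, 0],
 [7, 3, -3, 2]]
has determinant 0.) So 1 is an eigenvalue of K and (I - K) is not invertible. The finite-dimensional Fredholm alternative says: either (I - K) is invertible, or ker(I - K) ≠ {0} and then range(I - K) = ker((I - K)^*)^⊥, with dim ker(I - K) = dim ker((I - K)^*). We are in the second case, so we need both kernels. Kernel of I - K: (I - K) u = u - u (v·u) = u - u = 0, so ker(I - K) = span{u} = span{(1, -3, 0, 1)} (it is exactly 1-dimensional because rank(I - K) = 3). Kernel of the adjoint: K is real, so (I - K)^* = I - K^T = I - v u^T, and (I - v u^T) v = v - v (u·v) = 0; hence ker((I - K)^*) = span{v} = span{(-7, -3, 3, -1)}. Therefore (I - K) x = y is solvable iff <y, v> = 0, i.e. iff -7y_1 - 3y_2 + 3y_3 - y_4 = 0. When this holds, K y = u (v·y) = 0, so (I - K) y = y and x = y is a particular solution; the full solution set is the line x = y + c·u = y + c·(1, -3, 0, 1), c ∈ C.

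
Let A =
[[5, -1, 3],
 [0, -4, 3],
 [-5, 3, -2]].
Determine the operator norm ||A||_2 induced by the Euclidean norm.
||A||_2 ≈ 8.9128 (= sqrt(largest eigenvalue of A^T A))

||A||_2 = sigma_max(A) = sqrt(lambda_max(A^T A)). Form the symmetric matrix M = A^T A =
[[50, -20, 25],
 [-20, 26, -21],
 [25, -21, 22]].
Its characteristic polynomial (trace, sum of principal 2x2 minors, determinant of M give the coefficients) is
  p(λ) = det(λ I - M) = λ^3 - 98λ^2 + 1506λ - 2500.
No integer candidate from the rational root theorem (±divisors of 2500) is a root, so the roots are irrational. The cubic discriminant is Δ = 5180358880 > 0, so there are three distinct real roots. p(1) = -1091 and p(2) = 128 have opposite signs, so a root lies in (1, 2); Newton's method refines it to λ ≈ 1.8874. p(16) = 604 and p(17) = -307 have opposite signs, so a root lies in (16, 17); Newton's method refines it to λ ≈ 16.6747. p(79) = -2105 and p(80) = 2780 have opposite signs, so a root lies in (79, 80); Newton's method refines it to λ ≈ 79.438. Check (Vieta): the three roots sum to 98, matching tr M = 98.
So the eigenvalues of A^T A are ≈ 1.8874, 16.6747, 79.438 (all ≥ 0, as they must be for A^T A). The largest is λ_max ≈ 79.438, hence ||A||_2 = sqrt(λ_max) ≈ 8.9128.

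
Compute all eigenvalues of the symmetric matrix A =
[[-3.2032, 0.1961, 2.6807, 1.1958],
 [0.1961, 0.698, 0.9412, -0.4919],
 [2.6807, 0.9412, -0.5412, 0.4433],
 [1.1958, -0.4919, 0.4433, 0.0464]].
sigma(A) ≈ {-5, -1, 1, 2}

A is real symmetric, so its spectrum consists of real eigenvalues. Expanding the characteristic polynomial of the displayed matrix gives
  det(λ I - A) = p(λ) = λ^4 + (3)λ^3 + (-11)λ^2 + (-3)λ + (10).
Solving p(λ) = 0 yields eigenvalues ≈ -5, -1, 1, 2. (A is shown rounded to 4 decimals, so these recover the underlying integer eigenvalues to within that precision.)
Verification: the trace of A = -3 equals the sum of eigenvalues -3, and det(A) ≈ 10.0004 matches the eigenvalue product 10.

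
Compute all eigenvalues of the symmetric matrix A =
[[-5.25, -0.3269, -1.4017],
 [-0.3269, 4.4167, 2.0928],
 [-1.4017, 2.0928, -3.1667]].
sigma(A) ≈ {-6, -3, 5}

A is real symmetric, so its spectrum consists of real eigenvalues. Expanding the characteristic polynomial of the displayed matrix gives
  det(λ I - A) = p(λ) = λ^3 + (4)λ^2 + (-27)λ + (-90).
Solving p(λ) = 0 yields eigenvalues ≈ -6, -3, 5. (A is shown rounded to 4 decimals, so these recover the underlying integer eigenvalues to within that precision.)
Verification: the trace of A = -4 equals the sum of eigenvalues -4, and det(A) ≈ 90.0010 matches the eigenvalue product 90.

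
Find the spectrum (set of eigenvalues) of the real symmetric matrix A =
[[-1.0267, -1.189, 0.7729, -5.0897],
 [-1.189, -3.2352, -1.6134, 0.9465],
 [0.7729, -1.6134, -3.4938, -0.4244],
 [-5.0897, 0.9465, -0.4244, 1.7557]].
sigma(A) ≈ {-5, -2, 6} (-5 with multiplicity 2)

A is real symmetric, so its spectrum consists of real eigenvalues. Expanding the characteristic polynomial of the displayed matrix gives
  det(λ I - A) = p(λ) = λ^4 + (6)λ^3 + (-27)λ^2 + (-220.0017)λ + (-300.0071).
Solving p(λ) = 0 yields eigenvalues ≈ -5, -5, -2, 6. (A is shown rounded to 4 decimals, so these recover the underlying integer eigenvalues to within that precision.)
Verification: the trace of A = -6 equals the sum of eigenvalues -6, and det(A) ≈ -300.0071 matches the eigenvalue product -300.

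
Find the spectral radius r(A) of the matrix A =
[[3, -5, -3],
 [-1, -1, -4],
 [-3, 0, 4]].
r(A) ≈ 4.8887

The eigenvalues of A are the roots of its characteristic polynomial. With M = A (coefficients from the trace, the sum of principal 2x2 minors, and det A):
  p(λ) = det(λ I - M) = λ^3 - 6λ^2 - 9λ + 83.
No integer candidate from the rational root theorem (±divisors of 83) is a root, so the roots are irrational. The cubic discriminant is Δ = -27783 < 0, so there is one real root and a complex-conjugate pair. p(-4) = -41 and p(-3) = 29 have opposite signs, so a root lies in (-4, -3); Newton's method refines it to λ ≈ -3.4729. Dividing out (λ - (-3.4729)) leaves approximately λ^2 - 9.4729λ + 23.899. For λ^2 - 9.4729λ + 23.899 the discriminant is -5.8594. It is negative, so the remaining roots are the complex-conjugate pair λ ≈ 4.7365 ± 1.2103i. Their product equals the constant term, so |λ|^2 ≈ 23.899 and |λ| ≈ 4.8887.
Thus the eigenvalues (to 4 decimals) are -3.4729 (modulus 3.4729); 4.7365 ± 1.2103i (modulus 4.8887). The spectral radius is the largest modulus: r(A) ≈ 4.8887. (Cross-check: r(A) ≤ ||A||_2 ≈ 8.032; equality holds whenever A is normal, though it can also hold for some non-normal A.)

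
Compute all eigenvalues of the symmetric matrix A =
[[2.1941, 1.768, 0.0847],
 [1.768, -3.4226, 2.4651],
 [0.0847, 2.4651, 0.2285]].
sigma(A) ≈ {-5, 1, 3}

A is real symmetric, so its spectrum consists of real eigenvalues. Expanding the characteristic polynomial of the displayed matrix gives
  det(λ I - A) = p(λ) = λ^3 + (1)λ^2 + (-17)λ + (15).
Solving p(λ) = 0 yields eigenvalues ≈ -5, 1, 3. (A is shown rounded to 4 decimals, so these recover the underlying integer eigenvalues to within that precision.)
Verification: the trace of A = -1 equals the sum of eigenvalues -1, and det(A) ≈ -15.0003 matches the eigenvalue product -15.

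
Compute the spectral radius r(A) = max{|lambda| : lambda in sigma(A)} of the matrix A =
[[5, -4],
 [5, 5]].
r(A) = sqrt(45) ≈ 6.7082

The eigenvalues of A are the roots of its characteristic polynomial. With M = A (coefficients from the trace and determinant):
  p(λ) = det(λ I - M) = λ^2 - 10λ + 45.
For λ^2 - 10λ + 45 the discriminant is -80. It is negative, so the roots are the complex-conjugate pair λ = 5 ± (sqrt(80)/2) i ≈ 5 ± 4.4721i. For a conjugate pair the product of the roots equals the constant term, so |λ|^2 = 45 and |λ| = sqrt(45) ≈ 6.7082.
Thus the eigenvalues (to 4 decimals) are 5 ± 4.4721i (modulus 6.7082). The spectral radius is the largest modulus: r(A) = sqrt(45) ≈ 6.7082. (Cross-check: r(A) ≤ ||A||_2 ≈ 7.2268; equality holds whenever A is normal, though it can also hold for some non-normal A.)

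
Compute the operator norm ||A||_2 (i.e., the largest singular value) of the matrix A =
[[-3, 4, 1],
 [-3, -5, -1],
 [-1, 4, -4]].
||A||_2 ≈ 7.6348 (= sqrt(largest eigenvalue of A^T A))

||A||_2 = sigma_max(A) = sqrt(lambda_max(A^T A)). Form the symmetric matrix M = A^T A =
[[19, -1, 4],
 [-1, 57, -7],
 [4, -7, 18]].
Its characteristic polynomial (trace, sum of principal 2x2 minors, determinant of M give the coefficients) is
  p(λ) = det(λ I - M) = λ^3 - 94λ^2 + 2385λ - 17689.
No integer candidate from the rational root theorem (±divisors of 17689) is a root, so the roots are irrational. The cubic discriminant is Δ = 160913009 > 0, so there are three distinct real roots. p(13) = -373 and p(14) = 21 have opposite signs, so a root lies in (13, 14); Newton's method refines it to λ ≈ 13.939. p(21) = 203 and p(22) = -67 have opposite signs, so a root lies in (21, 22); Newton's method refines it to λ ≈ 21.771. p(58) = -463 and p(59) = 1191 have opposite signs, so a root lies in (58, 59); Newton's method refines it to λ ≈ 58.29. Check (Vieta): the three roots sum to 94, matching tr M = 94.
So the eigenvalues of A^T A are ≈ 13.939, 21.771, 58.29 (all ≥ 0, as they must be for A^T A). The largest is λ_max ≈ 58.29, hence ||A||_2 = sqrt(λ_max) ≈ 7.6348.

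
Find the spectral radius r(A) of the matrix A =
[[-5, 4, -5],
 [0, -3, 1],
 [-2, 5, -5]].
r(A) = (12 + sqrt(32))/2 ≈ 8.8284

The eigenvalues of A are the roots of its characteristic polynomial. With M = A (coefficients from the trace, the sum of principal 2x2 minors, and det A):
  p(λ) = det(λ I - M) = λ^3 + 13λ^2 + 40λ + 28.
By the rational root theorem any rational root is an integer divisor of 28. Testing λ = -1: p(-1) = -1 + 13 - 40 + 28 = 0, so λ = -1 is a root. Dividing out (λ + 1) leaves p(λ) = (λ + 1)(λ^2 + 12λ + 28). For λ^2 + 12λ + 28 the discriminant is 32. It is nonnegative but not a perfect square, so the roots are real and irrational: λ = (-12 ± sqrt(32))/2 ≈ -3.1716, -8.8284.
Thus the eigenvalues (to 4 decimals) are -3.1716 (modulus 3.1716); -8.8284 (modulus 8.8284); -1 (modulus 1). The spectral radius is the largest modulus: r(A) = (12 + sqrt(32))/2 ≈ 8.8284. (Cross-check: r(A) ≤ ||A||_2 ≈ 11.0184; equality holds whenever A is normal, though it can also hold for some non-normal A.)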